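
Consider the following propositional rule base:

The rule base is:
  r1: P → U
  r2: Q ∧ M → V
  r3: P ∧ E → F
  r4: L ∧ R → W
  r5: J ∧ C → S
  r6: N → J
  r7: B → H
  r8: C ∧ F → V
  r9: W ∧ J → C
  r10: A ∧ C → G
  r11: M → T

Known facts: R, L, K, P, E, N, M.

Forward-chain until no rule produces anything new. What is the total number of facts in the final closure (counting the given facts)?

15

[1] r1 [P → U]; r3 [P ∧ E → F]; r4 [L ∧ R → W]; r6 [N → J]; r11 [M → T]. ⇒ new: U, F, W, J, T.
[2] r9 [W ∧ J → C]. ⇒ new: C.
[3] r5 [J ∧ C → S]; r8 [C ∧ F → V]. ⇒ new: S, V.
Closure: {C, E, F, J, K, L, M, N, P, R, S, T, U, V, W} — 15 facts.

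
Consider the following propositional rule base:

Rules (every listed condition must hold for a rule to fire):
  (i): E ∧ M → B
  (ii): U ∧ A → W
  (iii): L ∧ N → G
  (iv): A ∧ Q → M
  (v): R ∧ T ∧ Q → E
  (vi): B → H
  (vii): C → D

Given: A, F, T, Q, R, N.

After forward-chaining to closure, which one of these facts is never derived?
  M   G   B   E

Round 1 fires (iv), (v), giving M, E.
Round 2 fires (i), giving B.
Round 3 fires (vi), giving H.
Derived: M (round 1), E (round 1), B (round 2). G never appears in any round.

G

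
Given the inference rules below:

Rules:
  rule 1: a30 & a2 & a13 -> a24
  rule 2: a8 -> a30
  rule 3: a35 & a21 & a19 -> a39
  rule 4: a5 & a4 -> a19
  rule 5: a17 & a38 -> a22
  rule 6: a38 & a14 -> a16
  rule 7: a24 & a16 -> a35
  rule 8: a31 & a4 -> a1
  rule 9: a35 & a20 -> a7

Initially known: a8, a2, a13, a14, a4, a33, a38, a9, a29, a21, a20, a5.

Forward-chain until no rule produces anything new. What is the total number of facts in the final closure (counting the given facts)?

Round 1 — rule 2, rule 4, rule 6, derive a30, a19, a16.
Round 2 — rule 1, derive a24.
Round 3 — rule 7, derive a35.
Round 4 — rule 3, rule 9, derive a39, a7.
Closure: {a13, a14, a16, a19, a2, a20, a21, a24, a29, a30, a33, a35, a38, a39, a4, a5, a7, a8, a9} — 19 facts.

19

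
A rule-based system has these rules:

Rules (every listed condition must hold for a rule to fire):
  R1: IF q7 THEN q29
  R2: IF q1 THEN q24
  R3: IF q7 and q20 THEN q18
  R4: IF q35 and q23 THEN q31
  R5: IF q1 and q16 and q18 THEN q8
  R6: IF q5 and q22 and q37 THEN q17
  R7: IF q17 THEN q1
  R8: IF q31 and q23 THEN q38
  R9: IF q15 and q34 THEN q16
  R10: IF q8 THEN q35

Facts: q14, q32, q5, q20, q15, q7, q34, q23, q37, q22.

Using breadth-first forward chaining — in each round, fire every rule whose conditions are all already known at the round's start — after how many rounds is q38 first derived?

Round 1: R1 [IF q7 THEN q29]; R3 [IF q7 and q20 THEN q18]; R6 [IF q5 and q22 and q37 THEN q17]; R9 [IF q15 and q34 THEN q16]. New: q29, q18, q17, q16.
Round 2: R7 [IF q17 THEN q1]. New: q1.
Round 3: R2 [IF q1 THEN q24]; R5 [IF q1 and q16 and q18 THEN q8]. New: q24, q8.
Round 4: R10 [IF q8 THEN q35]. New: q35.
Round 5: R4 [IF q35 and q23 THEN q31]. New: q31.
Round 6: R8 [IF q31 and q23 THEN q38]. New: q38.
q38 first appears in round 6.

6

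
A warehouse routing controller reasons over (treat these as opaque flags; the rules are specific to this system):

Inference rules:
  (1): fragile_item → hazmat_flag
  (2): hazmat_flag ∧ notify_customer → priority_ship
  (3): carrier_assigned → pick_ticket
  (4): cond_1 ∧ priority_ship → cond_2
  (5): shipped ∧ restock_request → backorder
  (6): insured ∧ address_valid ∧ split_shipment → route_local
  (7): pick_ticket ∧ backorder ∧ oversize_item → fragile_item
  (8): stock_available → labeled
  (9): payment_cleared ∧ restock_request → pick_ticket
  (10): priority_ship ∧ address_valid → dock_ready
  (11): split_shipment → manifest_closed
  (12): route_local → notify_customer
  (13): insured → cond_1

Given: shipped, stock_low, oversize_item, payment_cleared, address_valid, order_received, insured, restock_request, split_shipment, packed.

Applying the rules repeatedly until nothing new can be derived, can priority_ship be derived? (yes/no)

yes

Round 1 fires (5), (6), (9), (11), (13), giving backorder, route_local, pick_ticket, manifest_closed, cond_1.
Round 2 fires (7), (12), giving fragile_item, notify_customer.
Round 3 fires (1), giving hazmat_flag.
Round 4 fires (2), giving priority_ship.
Round 5 fires (4), (10), giving cond_2, dock_ready.
priority_ship appears in round 4, so it is derivable.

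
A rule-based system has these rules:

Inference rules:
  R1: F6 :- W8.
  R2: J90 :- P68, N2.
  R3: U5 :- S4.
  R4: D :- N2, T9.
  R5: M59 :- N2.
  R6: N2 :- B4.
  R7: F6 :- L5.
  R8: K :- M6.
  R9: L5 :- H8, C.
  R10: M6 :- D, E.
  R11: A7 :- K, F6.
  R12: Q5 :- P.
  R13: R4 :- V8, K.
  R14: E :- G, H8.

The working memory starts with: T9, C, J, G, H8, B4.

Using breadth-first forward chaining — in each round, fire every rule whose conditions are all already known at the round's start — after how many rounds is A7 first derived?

[1] R6 [N2 :- B4.]; R9 [L5 :- H8, C.]; R14 [E :- G, H8.]. ⇒ new: N2, L5, E.
[2] R4 [D :- N2, T9.]; R5 [M59 :- N2.]; R7 [F6 :- L5.]. ⇒ new: D, M59, F6.
[3] R10 [M6 :- D, E.]. ⇒ new: M6.
[4] R8 [K :- M6.]. ⇒ new: K.
[5] R11 [A7 :- K, F6.]. ⇒ new: A7.
A7 first appears in round 5.

5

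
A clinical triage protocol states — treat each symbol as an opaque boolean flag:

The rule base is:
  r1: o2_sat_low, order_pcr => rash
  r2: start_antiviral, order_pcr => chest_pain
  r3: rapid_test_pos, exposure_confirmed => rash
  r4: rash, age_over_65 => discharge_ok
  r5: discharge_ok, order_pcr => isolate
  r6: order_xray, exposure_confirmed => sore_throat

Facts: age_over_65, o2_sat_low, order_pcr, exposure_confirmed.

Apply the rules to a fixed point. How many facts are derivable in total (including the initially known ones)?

7

Round 1 — r1, derive rash.
Round 2 — r4, derive discharge_ok.
Round 3 — r5, derive isolate.
Closure: {age_over_65, discharge_ok, exposure_confirmed, isolate, o2_sat_low, order_pcr, rash} — 7 facts.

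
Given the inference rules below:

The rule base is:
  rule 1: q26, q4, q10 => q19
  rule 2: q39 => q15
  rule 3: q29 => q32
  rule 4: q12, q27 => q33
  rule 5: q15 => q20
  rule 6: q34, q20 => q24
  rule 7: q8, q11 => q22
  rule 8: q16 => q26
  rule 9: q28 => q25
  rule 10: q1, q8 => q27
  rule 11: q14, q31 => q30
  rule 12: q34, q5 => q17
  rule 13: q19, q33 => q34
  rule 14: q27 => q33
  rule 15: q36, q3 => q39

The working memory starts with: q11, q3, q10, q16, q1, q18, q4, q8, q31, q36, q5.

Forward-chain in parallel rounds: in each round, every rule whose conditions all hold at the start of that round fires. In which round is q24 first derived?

4

Round 1 fires rule 7, rule 8, rule 10, rule 15, giving q22, q26, q27, q39.
Round 2 fires rule 1, rule 2, rule 14, giving q19, q15, q33.
Round 3 fires rule 5, rule 13, giving q20, q34.
Round 4 fires rule 6, rule 12, giving q24, q17.
q24 first appears in round 4.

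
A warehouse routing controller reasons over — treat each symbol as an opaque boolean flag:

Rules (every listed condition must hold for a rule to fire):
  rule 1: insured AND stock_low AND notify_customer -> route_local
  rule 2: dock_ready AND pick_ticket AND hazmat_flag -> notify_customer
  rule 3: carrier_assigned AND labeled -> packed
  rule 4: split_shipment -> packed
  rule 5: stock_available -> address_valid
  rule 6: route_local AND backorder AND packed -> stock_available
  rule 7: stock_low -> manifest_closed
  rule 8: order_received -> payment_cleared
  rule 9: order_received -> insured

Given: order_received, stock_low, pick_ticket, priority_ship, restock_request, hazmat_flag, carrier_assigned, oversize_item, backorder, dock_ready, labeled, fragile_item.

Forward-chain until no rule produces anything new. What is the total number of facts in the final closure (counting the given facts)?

Round 1 — rule 2, rule 3, rule 7, rule 8, rule 9, derive notify_customer, packed, manifest_closed, payment_cleared, insured.
Round 2 — rule 1, derive route_local.
Round 3 — rule 6, derive stock_available.
Round 4 — rule 5, derive address_valid.
Closure: {address_valid, backorder, carrier_assigned, dock_ready, fragile_item, hazmat_flag, insured, labeled, manifest_closed, notify_customer, order_received, oversize_item, packed, payment_cleared, pick_ticket, priority_ship, restock_request, route_local, stock_available, stock_low} — 20 facts.

20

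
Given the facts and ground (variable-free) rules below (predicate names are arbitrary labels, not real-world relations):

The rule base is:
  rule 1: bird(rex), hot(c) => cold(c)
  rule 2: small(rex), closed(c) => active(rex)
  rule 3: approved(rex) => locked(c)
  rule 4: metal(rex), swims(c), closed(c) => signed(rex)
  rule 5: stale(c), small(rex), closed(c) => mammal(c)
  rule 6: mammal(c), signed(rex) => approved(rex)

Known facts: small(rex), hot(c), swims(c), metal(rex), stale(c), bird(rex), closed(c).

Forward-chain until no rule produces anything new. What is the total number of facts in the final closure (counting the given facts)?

[1] rule 1 [bird(rex), hot(c) => cold(c)]; rule 2 [small(rex), closed(c) => active(rex)]; rule 4 [metal(rex), swims(c), closed(c) => signed(rex)]; rule 5 [stale(c), small(rex), closed(c) => mammal(c)]. ⇒ new: cold(c), active(rex), signed(rex), mammal(c).
[2] rule 6 [mammal(c), signed(rex) => approved(rex)]. ⇒ new: approved(rex).
[3] rule 3 [approved(rex) => locked(c)]. ⇒ new: locked(c).
Closure: {active(rex), approved(rex), bird(rex), closed(c), cold(c), hot(c), locked(c), mammal(c), metal(rex), signed(rex), small(rex), stale(c), swims(c)} — 13 facts.

13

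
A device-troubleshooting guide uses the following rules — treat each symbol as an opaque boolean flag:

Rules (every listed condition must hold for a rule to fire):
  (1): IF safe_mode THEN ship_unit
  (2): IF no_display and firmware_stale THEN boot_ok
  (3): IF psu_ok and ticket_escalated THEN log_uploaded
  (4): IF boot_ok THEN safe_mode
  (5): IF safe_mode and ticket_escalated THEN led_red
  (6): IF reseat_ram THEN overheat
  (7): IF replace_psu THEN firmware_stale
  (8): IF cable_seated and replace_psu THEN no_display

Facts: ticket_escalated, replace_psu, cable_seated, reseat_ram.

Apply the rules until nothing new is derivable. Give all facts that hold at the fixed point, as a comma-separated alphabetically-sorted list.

boot_ok, cable_seated, firmware_stale, led_red, no_display, overheat, replace_psu, reseat_ram, safe_mode, ship_unit, ticket_escalated

[1] (6) [IF reseat_ram THEN overheat]; (7) [IF replace_psu THEN firmware_stale]; (8) [IF cable_seated and replace_psu THEN no_display]. ⇒ new: overheat, firmware_stale, no_display.
[2] (2) [IF no_display and firmware_stale THEN boot_ok]. ⇒ new: boot_ok.
[3] (4) [IF boot_ok THEN safe_mode]. ⇒ new: safe_mode.
[4] (1) [IF safe_mode THEN ship_unit]; (5) [IF safe_mode and ticket_escalated THEN led_red]. ⇒ new: ship_unit, led_red.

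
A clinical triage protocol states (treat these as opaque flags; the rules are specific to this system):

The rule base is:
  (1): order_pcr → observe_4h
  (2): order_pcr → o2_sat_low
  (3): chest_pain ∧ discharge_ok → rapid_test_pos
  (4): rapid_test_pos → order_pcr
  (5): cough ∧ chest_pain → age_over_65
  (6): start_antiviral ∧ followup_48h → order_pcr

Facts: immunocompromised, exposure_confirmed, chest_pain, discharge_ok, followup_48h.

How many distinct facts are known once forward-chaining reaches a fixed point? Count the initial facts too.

9

Round 1: (3) [chest_pain ∧ discharge_ok → rapid_test_pos]. New: rapid_test_pos.
Round 2: (4) [rapid_test_pos → order_pcr]. New: order_pcr.
Round 3: (1) [order_pcr → observe_4h]; (2) [order_pcr → o2_sat_low]. New: observe_4h, o2_sat_low.
Closure: {chest_pain, discharge_ok, exposure_confirmed, followup_48h, immunocompromised, o2_sat_low, observe_4h, order_pcr, rapid_test_pos} — 9 facts.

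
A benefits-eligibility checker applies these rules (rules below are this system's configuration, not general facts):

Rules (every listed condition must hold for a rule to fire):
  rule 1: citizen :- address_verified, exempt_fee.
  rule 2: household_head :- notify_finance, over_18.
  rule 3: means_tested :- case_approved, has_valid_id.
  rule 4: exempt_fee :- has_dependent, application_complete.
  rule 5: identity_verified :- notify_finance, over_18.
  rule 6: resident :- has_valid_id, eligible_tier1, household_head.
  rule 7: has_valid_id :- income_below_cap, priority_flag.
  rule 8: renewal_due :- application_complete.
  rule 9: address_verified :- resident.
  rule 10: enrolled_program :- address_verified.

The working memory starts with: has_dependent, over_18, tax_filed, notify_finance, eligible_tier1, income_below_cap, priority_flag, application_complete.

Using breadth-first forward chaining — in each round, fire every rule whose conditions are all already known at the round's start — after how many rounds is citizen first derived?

[1] rule 2 [household_head :- notify_finance, over_18.]; rule 4 [exempt_fee :- has_dependent, application_complete.]; rule 5 [identity_verified :- notify_finance, over_18.]; rule 7 [has_valid_id :- income_below_cap, priority_flag.]; rule 8 [renewal_due :- application_complete.]. ⇒ new: household_head, exempt_fee, identity_verified, has_valid_id, renewal_due.
[2] rule 6 [resident :- has_valid_id, eligible_tier1, household_head.]. ⇒ new: resident.
[3] rule 9 [address_verified :- resident.]. ⇒ new: address_verified.
[4] rule 1 [citizen :- address_verified, exempt_fee.]; rule 10 [enrolled_program :- address_verified.]. ⇒ new: citizen, enrolled_program.
citizen first appears in round 4.

4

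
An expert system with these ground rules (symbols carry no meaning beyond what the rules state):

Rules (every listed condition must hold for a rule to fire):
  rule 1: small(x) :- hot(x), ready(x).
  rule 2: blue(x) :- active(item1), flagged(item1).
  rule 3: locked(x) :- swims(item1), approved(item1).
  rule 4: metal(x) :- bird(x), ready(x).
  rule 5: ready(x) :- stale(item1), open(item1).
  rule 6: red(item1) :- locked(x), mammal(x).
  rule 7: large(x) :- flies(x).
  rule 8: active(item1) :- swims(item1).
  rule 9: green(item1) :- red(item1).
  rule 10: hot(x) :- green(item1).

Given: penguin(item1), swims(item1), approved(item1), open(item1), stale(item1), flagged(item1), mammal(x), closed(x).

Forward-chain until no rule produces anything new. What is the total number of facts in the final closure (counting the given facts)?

Round 1 — rule 3, rule 5, rule 8, derive locked(x), ready(x), active(item1).
Round 2 — rule 2, rule 6, derive blue(x), red(item1).
Round 3 — rule 9, derive green(item1).
Round 4 — rule 10, derive hot(x).
Round 5 — rule 1, derive small(x).
Closure: {active(item1), approved(item1), blue(x), closed(x), flagged(item1), green(item1), hot(x), locked(x), mammal(x), open(item1), penguin(item1), ready(x), red(item1), small(x), stale(item1), swims(item1)} — 16 facts.

16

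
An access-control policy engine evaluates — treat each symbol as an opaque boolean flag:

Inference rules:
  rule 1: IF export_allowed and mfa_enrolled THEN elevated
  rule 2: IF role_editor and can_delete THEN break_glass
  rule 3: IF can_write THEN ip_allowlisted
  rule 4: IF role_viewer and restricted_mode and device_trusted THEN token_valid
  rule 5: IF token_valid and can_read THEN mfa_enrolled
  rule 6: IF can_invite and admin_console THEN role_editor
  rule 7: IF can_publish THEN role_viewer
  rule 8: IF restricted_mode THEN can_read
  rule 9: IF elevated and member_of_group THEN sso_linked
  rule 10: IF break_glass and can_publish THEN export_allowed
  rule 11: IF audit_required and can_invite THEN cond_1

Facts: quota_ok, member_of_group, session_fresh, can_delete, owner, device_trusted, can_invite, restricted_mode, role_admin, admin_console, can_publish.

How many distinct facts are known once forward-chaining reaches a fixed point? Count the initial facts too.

20

Round 1 fires rule 6, rule 7, rule 8, giving role_editor, role_viewer, can_read.
Round 2 fires rule 2, rule 4, giving break_glass, token_valid.
Round 3 fires rule 5, rule 10, giving mfa_enrolled, export_allowed.
Round 4 fires rule 1, giving elevated.
Round 5 fires rule 9, giving sso_linked.
Closure: {admin_console, break_glass, can_delete, can_invite, can_publish, can_read, device_trusted, elevated, export_allowed, member_of_group, mfa_enrolled, owner, quota_ok, restricted_mode, role_admin, role_editor, role_viewer, session_fresh, sso_linked, token_valid} — 20 facts.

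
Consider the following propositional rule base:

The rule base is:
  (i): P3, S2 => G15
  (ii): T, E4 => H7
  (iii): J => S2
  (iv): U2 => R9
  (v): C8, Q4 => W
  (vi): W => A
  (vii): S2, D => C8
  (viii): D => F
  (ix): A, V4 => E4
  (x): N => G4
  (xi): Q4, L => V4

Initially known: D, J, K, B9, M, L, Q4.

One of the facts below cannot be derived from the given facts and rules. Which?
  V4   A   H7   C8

H7

Round 1: (iii) [J => S2]; (viii) [D => F]; (xi) [Q4, L => V4]. New: S2, F, V4.
Round 2: (vii) [S2, D => C8]. New: C8.
Round 3: (v) [C8, Q4 => W]. New: W.
Round 4: (vi) [W => A]. New: A.
Round 5: (ix) [A, V4 => E4]. New: E4.
Derived: V4 (round 1), C8 (round 2), A (round 4). H7 never appears in any round.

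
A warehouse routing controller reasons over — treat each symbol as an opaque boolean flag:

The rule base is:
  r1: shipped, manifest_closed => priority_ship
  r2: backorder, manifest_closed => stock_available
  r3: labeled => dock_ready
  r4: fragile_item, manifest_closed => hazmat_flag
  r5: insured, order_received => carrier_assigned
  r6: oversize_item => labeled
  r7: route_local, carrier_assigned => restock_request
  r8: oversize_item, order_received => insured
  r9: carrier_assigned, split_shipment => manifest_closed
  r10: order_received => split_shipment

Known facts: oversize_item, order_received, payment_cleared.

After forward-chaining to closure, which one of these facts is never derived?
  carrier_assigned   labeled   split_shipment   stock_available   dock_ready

Round 1: r6 [oversize_item => labeled]; r8 [oversize_item, order_received => insured]; r10 [order_received => split_shipment]. Adds labeled, insured, split_shipment.
Round 2: r3 [labeled => dock_ready]; r5 [insured, order_received => carrier_assigned]. Adds dock_ready, carrier_assigned.
Round 3: r9 [carrier_assigned, split_shipment => manifest_closed]. Adds manifest_closed.
Derived: split_shipment (round 1), dock_ready (round 2), labeled (round 1), carrier_assigned (round 2). stock_available never appears in any round.

stock_available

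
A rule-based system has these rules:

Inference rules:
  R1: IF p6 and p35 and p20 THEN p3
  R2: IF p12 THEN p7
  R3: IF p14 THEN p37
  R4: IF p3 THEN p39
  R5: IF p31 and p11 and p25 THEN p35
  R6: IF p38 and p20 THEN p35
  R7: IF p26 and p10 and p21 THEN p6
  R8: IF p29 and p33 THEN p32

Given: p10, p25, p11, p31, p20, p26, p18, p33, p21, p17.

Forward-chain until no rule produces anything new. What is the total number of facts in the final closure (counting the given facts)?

14

Round 1: R5 [IF p31 and p11 and p25 THEN p35]; R7 [IF p26 and p10 and p21 THEN p6]. Adds p35, p6.
Round 2: R1 [IF p6 and p35 and p20 THEN p3]. Adds p3.
Round 3: R4 [IF p3 THEN p39]. Adds p39.
Closure: {p10, p11, p17, p18, p20, p21, p25, p26, p3, p31, p33, p35, p39, p6} — 14 facts.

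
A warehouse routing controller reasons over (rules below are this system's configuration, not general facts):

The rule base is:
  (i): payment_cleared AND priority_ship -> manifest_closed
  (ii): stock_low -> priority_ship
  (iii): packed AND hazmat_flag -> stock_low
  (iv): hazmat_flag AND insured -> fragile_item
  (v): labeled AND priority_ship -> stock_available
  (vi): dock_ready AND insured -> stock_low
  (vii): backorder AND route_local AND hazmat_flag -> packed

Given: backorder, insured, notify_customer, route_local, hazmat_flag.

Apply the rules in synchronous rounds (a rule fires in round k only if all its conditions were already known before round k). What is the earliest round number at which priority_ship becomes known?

Round 1: (iv) [hazmat_flag AND insured -> fragile_item]; (vii) [backorder AND route_local AND hazmat_flag -> packed]. Adds fragile_item, packed.
Round 2: (iii) [packed AND hazmat_flag -> stock_low]. Adds stock_low.
Round 3: (ii) [stock_low -> priority_ship]. Adds priority_ship.
priority_ship first appears in round 3.

3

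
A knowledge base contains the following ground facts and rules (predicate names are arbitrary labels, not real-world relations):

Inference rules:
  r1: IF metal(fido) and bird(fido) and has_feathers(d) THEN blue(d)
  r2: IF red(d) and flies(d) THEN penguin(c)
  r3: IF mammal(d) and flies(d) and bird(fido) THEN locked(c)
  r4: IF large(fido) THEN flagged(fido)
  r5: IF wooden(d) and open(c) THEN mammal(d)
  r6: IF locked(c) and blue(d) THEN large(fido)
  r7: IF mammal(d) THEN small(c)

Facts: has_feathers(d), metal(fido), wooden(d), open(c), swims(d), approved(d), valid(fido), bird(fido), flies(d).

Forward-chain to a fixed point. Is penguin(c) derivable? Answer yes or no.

no

[1] r1 [IF metal(fido) and bird(fido) and has_feathers(d) THEN blue(d)]; r5 [IF wooden(d) and open(c) THEN mammal(d)]. ⇒ new: blue(d), mammal(d).
[2] r3 [IF mammal(d) and flies(d) and bird(fido) THEN locked(c)]; r7 [IF mammal(d) THEN small(c)]. ⇒ new: locked(c), small(c).
[3] r6 [IF locked(c) and blue(d) THEN large(fido)]. ⇒ new: large(fido).
[4] r4 [IF large(fido) THEN flagged(fido)]. ⇒ new: flagged(fido).
Fixed point reached. penguin(c) is concluded only by r2; r2 needs red(d) (never derived).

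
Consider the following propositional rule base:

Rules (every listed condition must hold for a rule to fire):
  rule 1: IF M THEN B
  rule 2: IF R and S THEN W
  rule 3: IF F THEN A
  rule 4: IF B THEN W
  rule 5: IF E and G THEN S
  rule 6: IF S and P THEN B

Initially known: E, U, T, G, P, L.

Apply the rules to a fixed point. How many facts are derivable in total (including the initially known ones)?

Round 1: rule 5 [IF E and G THEN S]. New: S.
Round 2: rule 6 [IF S and P THEN B]. New: B.
Round 3: rule 4 [IF B THEN W]. New: W.
Closure: {B, E, G, L, P, S, T, U, W} — 9 facts.

9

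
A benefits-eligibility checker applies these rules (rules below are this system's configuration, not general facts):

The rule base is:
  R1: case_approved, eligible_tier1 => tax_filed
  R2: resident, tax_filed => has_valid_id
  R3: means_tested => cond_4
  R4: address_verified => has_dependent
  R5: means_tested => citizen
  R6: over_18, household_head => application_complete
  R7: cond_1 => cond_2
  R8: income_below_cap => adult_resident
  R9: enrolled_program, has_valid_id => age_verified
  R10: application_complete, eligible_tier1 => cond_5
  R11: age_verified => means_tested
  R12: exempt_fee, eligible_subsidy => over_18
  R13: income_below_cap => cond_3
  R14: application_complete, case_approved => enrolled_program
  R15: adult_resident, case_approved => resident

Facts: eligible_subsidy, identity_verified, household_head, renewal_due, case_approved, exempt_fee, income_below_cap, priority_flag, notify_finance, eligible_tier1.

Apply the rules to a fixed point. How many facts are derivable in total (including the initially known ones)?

[1] R1 [case_approved, eligible_tier1 => tax_filed]; R8 [income_below_cap => adult_resident]; R12 [exempt_fee, eligible_subsidy => over_18]; R13 [income_below_cap => cond_3]. ⇒ new: tax_filed, adult_resident, over_18, cond_3.
[2] R6 [over_18, household_head => application_complete]; R15 [adult_resident, case_approved => resident]. ⇒ new: application_complete, resident.
[3] R2 [resident, tax_filed => has_valid_id]; R10 [application_complete, eligible_tier1 => cond_5]; R14 [application_complete, case_approved => enrolled_program]. ⇒ new: has_valid_id, cond_5, enrolled_program.
[4] R9 [enrolled_program, has_valid_id => age_verified]. ⇒ new: age_verified.
[5] R11 [age_verified => means_tested]. ⇒ new: means_tested.
[6] R3 [means_tested => cond_4]; R5 [means_tested => citizen]. ⇒ new: cond_4, citizen.
Closure: {adult_resident, age_verified, application_complete, case_approved, citizen, cond_3, cond_4, cond_5, eligible_subsidy, eligible_tier1, enrolled_program, exempt_fee, has_valid_id, household_head, identity_verified, income_below_cap, means_tested, notify_finance, over_18, priority_flag, renewal_due, resident, tax_filed} — 23 facts.

23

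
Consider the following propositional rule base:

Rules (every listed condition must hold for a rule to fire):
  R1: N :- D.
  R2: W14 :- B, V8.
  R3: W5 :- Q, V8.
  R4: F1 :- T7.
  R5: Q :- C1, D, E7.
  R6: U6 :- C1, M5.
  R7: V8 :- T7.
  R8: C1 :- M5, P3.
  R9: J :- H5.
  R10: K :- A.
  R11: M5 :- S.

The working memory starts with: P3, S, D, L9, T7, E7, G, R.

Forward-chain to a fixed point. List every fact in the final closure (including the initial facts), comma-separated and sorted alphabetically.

C1, D, E7, F1, G, L9, M5, N, P3, Q, R, S, T7, U6, V8, W5

Round 1 — R1, R4, R7, R11, derive N, F1, V8, M5.
Round 2 — R8, derive C1.
Round 3 — R5, R6, derive Q, U6.
Round 4 — R3, derive W5.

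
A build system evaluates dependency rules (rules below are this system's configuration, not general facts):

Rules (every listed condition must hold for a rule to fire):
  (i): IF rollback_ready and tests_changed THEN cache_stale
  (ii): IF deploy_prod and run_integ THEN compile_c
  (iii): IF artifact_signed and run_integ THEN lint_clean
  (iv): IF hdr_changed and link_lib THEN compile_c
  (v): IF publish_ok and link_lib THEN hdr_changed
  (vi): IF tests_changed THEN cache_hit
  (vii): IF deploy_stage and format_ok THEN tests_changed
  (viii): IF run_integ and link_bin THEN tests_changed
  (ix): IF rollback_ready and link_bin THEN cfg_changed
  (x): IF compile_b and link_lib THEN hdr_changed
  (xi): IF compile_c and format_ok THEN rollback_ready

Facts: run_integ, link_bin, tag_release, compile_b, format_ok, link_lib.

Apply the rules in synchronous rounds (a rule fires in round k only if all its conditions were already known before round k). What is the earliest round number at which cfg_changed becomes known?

4

Round 1 — (viii), (x), derive tests_changed, hdr_changed.
Round 2 — (iv), (vi), derive compile_c, cache_hit.
Round 3 — (xi), derive rollback_ready.
Round 4 — (i), (ix), derive cache_stale, cfg_changed.
cfg_changed first appears in round 4.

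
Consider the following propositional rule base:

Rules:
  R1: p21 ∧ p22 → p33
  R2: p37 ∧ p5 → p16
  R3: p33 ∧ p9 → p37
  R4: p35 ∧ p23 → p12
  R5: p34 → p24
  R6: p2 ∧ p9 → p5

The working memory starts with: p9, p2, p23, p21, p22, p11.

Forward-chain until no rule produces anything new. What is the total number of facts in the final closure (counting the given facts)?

Round 1 — R1, R6, derive p33, p5.
Round 2 — R3, derive p37.
Round 3 — R2, derive p16.
Closure: {p11, p16, p2, p21, p22, p23, p33, p37, p5, p9} — 10 facts.

10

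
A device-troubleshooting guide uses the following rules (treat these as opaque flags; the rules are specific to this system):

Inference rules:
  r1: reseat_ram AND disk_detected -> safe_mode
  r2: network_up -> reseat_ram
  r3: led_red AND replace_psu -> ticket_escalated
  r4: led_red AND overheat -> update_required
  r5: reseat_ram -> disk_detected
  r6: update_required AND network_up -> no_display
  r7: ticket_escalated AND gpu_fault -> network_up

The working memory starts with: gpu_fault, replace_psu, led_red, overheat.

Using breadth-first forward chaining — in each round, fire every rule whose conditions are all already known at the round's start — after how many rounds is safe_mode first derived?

Round 1 fires r3, r4, giving ticket_escalated, update_required.
Round 2 fires r7, giving network_up.
Round 3 fires r2, r6, giving reseat_ram, no_display.
Round 4 fires r5, giving disk_detected.
Round 5 fires r1, giving safe_mode.
safe_mode first appears in round 5.

5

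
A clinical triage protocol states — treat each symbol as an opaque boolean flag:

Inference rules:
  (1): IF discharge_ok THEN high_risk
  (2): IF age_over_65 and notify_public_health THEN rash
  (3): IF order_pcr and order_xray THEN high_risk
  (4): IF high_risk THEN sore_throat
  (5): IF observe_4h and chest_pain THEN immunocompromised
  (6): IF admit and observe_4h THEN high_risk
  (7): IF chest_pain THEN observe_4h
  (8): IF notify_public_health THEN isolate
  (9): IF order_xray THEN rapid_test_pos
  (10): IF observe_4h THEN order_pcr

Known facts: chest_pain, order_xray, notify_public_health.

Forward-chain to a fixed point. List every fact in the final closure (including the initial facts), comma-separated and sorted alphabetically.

Round 1: (7) [IF chest_pain THEN observe_4h]; (8) [IF notify_public_health THEN isolate]; (9) [IF order_xray THEN rapid_test_pos]. Adds observe_4h, isolate, rapid_test_pos.
Round 2: (5) [IF observe_4h and chest_pain THEN immunocompromised]; (10) [IF observe_4h THEN order_pcr]. Adds immunocompromised, order_pcr.
Round 3: (3) [IF order_pcr and order_xray THEN high_risk]. Adds high_risk.
Round 4: (4) [IF high_risk THEN sore_throat]. Adds sore_throat.

chest_pain, high_risk, immunocompromised, isolate, notify_public_health, observe_4h, order_pcr, order_xray, rapid_test_pos, sore_throat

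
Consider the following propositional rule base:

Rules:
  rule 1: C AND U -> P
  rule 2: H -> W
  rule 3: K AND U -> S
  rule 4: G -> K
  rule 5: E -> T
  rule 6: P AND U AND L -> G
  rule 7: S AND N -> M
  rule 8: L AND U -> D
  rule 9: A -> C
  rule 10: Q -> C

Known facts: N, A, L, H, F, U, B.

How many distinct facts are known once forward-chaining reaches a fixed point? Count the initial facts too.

Round 1: rule 2 [H -> W]; rule 8 [L AND U -> D]; rule 9 [A -> C]. Adds W, D, C.
Round 2: rule 1 [C AND U -> P]. Adds P.
Round 3: rule 6 [P AND U AND L -> G]. Adds G.
Round 4: rule 4 [G -> K]. Adds K.
Round 5: rule 3 [K AND U -> S]. Adds S.
Round 6: rule 7 [S AND N -> M]. Adds M.
Closure: {A, B, C, D, F, G, H, K, L, M, N, P, S, U, W} — 15 facts.

15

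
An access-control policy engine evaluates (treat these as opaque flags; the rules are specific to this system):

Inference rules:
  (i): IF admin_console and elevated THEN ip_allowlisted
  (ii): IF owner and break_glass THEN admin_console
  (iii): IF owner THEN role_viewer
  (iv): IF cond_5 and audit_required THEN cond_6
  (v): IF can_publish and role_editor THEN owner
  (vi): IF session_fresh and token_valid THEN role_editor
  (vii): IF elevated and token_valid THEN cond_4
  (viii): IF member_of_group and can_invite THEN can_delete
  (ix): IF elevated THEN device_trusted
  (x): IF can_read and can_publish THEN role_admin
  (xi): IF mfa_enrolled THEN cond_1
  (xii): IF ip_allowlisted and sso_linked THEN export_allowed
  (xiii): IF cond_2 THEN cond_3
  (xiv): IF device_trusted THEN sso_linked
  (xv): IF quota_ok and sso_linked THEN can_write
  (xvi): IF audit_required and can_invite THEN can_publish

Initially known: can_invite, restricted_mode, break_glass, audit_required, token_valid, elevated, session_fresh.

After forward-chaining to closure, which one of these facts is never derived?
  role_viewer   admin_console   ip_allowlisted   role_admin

role_admin

Round 1 fires (vi), (vii), (ix), (xvi), giving role_editor, cond_4, device_trusted, can_publish.
Round 2 fires (v), (xiv), giving owner, sso_linked.
Round 3 fires (ii), (iii), giving admin_console, role_viewer.
Round 4 fires (i), giving ip_allowlisted.
Round 5 fires (xii), giving export_allowed.
Derived: admin_console (round 3), ip_allowlisted (round 4), role_viewer (round 3). role_admin never appears in any round.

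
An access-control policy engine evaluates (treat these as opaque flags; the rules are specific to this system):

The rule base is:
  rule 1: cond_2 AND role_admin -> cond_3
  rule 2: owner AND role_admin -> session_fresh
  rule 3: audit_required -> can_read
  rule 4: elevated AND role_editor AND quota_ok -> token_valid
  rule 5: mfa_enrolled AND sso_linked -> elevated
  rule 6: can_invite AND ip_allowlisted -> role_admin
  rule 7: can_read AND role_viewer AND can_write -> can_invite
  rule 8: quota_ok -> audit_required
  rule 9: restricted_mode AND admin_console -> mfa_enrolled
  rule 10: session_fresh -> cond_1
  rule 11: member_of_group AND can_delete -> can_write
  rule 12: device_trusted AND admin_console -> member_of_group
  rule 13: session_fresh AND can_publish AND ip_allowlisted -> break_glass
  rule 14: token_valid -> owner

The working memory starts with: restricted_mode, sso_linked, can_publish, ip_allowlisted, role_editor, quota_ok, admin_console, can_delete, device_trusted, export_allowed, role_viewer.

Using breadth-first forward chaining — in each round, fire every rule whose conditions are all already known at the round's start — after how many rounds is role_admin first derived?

Round 1 — rule 8, rule 9, rule 12, derive audit_required, mfa_enrolled, member_of_group.
Round 2 — rule 3, rule 5, rule 11, derive can_read, elevated, can_write.
Round 3 — rule 4, rule 7, derive token_valid, can_invite.
Round 4 — rule 6, rule 14, derive role_admin, owner.
role_admin first appears in round 4.

4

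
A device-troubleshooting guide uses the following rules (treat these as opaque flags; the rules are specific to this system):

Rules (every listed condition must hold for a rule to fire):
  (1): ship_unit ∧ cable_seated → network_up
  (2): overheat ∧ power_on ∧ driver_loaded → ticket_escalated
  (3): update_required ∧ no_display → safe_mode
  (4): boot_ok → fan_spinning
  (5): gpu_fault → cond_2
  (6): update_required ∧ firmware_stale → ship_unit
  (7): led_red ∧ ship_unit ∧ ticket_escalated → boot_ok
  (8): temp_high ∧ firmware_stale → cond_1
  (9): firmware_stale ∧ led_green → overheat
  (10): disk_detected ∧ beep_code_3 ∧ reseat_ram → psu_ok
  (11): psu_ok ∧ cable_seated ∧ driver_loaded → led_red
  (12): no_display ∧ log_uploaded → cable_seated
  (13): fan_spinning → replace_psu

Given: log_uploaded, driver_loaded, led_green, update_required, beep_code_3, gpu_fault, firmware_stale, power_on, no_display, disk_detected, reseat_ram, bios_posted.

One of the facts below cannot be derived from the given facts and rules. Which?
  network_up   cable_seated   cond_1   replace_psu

Round 1: (3) [update_required ∧ no_display → safe_mode]; (5) [gpu_fault → cond_2]; (6) [update_required ∧ firmware_stale → ship_unit]; (9) [firmware_stale ∧ led_green → overheat]; (10) [disk_detected ∧ beep_code_3 ∧ reseat_ram → psu_ok]; (12) [no_display ∧ log_uploaded → cable_seated]. New: safe_mode, cond_2, ship_unit, overheat, psu_ok, cable_seated.
Round 2: (1) [ship_unit ∧ cable_seated → network_up]; (2) [overheat ∧ power_on ∧ driver_loaded → ticket_escalated]; (11) [psu_ok ∧ cable_seated ∧ driver_loaded → led_red]. New: network_up, ticket_escalated, led_red.
Round 3: (7) [led_red ∧ ship_unit ∧ ticket_escalated → boot_ok]. New: boot_ok.
Round 4: (4) [boot_ok → fan_spinning]. New: fan_spinning.
Round 5: (13) [fan_spinning → replace_psu]. New: replace_psu.
Derived: network_up (round 2), replace_psu (round 5), cable_seated (round 1). cond_1 never appears in any round.

cond_1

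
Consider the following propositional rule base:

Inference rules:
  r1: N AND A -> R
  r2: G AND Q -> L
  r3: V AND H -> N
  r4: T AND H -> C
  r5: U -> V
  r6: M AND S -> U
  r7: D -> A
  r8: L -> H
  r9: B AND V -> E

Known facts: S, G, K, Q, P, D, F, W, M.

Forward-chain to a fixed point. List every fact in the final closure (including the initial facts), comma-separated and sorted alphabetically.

Round 1: r2 [G AND Q -> L]; r6 [M AND S -> U]; r7 [D -> A]. Adds L, U, A.
Round 2: r5 [U -> V]; r8 [L -> H]. Adds V, H.
Round 3: r3 [V AND H -> N]. Adds N.
Round 4: r1 [N AND A -> R]. Adds R.

A, D, F, G, H, K, L, M, N, P, Q, R, S, U, V, W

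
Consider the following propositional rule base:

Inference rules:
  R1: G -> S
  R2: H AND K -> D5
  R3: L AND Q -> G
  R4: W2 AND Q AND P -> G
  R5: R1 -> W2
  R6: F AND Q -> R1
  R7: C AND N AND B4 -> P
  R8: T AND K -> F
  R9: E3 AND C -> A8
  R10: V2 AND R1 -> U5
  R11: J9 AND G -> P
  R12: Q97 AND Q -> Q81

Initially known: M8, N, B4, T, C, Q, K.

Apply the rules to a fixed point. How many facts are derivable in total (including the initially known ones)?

Round 1 — R7, R8, derive P, F.
Round 2 — R6, derive R1.
Round 3 — R5, derive W2.
Round 4 — R4, derive G.
Round 5 — R1, derive S.
Closure: {B4, C, F, G, K, M8, N, P, Q, R1, S, T, W2} — 13 facts.

13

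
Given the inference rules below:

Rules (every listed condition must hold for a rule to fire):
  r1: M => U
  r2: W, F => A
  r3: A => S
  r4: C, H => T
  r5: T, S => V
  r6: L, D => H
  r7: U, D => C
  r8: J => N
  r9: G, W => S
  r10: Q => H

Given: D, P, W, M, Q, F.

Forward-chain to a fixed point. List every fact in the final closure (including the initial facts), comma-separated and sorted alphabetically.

A, C, D, F, H, M, P, Q, S, T, U, V, W

Round 1: r1 [M => U]; r2 [W, F => A]; r10 [Q => H]. Adds U, A, H.
Round 2: r3 [A => S]; r7 [U, D => C]. Adds S, C.
Round 3: r4 [C, H => T]. Adds T.
Round 4: r5 [T, S => V]. Adds V.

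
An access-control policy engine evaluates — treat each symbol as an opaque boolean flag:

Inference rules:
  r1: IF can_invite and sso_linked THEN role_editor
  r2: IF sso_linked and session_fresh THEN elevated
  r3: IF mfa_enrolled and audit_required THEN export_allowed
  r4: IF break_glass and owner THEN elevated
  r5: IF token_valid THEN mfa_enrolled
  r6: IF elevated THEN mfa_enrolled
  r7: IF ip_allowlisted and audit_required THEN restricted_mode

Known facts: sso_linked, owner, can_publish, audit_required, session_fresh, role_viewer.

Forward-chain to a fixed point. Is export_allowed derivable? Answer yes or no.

yes

Round 1: r2 [IF sso_linked and session_fresh THEN elevated]. New: elevated.
Round 2: r6 [IF elevated THEN mfa_enrolled]. New: mfa_enrolled.
Round 3: r3 [IF mfa_enrolled and audit_required THEN export_allowed]. New: export_allowed.
export_allowed appears in round 3, so it is derivable.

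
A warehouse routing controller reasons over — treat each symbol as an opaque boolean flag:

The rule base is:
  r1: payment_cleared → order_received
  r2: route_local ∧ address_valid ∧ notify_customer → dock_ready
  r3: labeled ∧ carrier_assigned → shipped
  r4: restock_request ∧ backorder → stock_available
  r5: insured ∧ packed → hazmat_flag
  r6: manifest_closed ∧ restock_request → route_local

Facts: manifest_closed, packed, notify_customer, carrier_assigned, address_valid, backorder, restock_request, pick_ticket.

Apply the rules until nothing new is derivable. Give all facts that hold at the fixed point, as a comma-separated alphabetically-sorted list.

address_valid, backorder, carrier_assigned, dock_ready, manifest_closed, notify_customer, packed, pick_ticket, restock_request, route_local, stock_available

Round 1: r4 [restock_request ∧ backorder → stock_available]; r6 [manifest_closed ∧ restock_request → route_local]. New: stock_available, route_local.
Round 2: r2 [route_local ∧ address_valid ∧ notify_customer → dock_ready]. New: dock_ready.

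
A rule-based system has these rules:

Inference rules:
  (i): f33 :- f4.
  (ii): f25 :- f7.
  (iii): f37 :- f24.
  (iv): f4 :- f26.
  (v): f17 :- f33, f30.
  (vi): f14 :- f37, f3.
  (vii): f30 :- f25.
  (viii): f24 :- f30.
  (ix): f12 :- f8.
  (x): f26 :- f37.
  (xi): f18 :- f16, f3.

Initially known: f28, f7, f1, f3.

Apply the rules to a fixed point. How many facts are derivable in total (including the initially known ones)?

13

Round 1: (ii) [f25 :- f7.]. Adds f25.
Round 2: (vii) [f30 :- f25.]. Adds f30.
Round 3: (viii) [f24 :- f30.]. Adds f24.
Round 4: (iii) [f37 :- f24.]. Adds f37.
Round 5: (vi) [f14 :- f37, f3.]; (x) [f26 :- f37.]. Adds f14, f26.
Round 6: (iv) [f4 :- f26.]. Adds f4.
Round 7: (i) [f33 :- f4.]. Adds f33.
Round 8: (v) [f17 :- f33, f30.]. Adds f17.
Closure: {f1, f14, f17, f24, f25, f26, f28, f3, f30, f33, f37, f4, f7} — 13 facts.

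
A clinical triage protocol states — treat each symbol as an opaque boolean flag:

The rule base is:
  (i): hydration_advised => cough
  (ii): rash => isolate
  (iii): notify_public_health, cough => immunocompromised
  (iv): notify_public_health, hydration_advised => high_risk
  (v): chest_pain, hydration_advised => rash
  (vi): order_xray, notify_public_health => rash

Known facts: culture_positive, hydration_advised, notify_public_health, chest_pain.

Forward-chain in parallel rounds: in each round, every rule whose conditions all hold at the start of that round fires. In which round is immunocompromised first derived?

2

Round 1 fires (i), (iv), (v), giving cough, high_risk, rash.
Round 2 fires (ii), (iii), giving isolate, immunocompromised.
immunocompromised first appears in round 2.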